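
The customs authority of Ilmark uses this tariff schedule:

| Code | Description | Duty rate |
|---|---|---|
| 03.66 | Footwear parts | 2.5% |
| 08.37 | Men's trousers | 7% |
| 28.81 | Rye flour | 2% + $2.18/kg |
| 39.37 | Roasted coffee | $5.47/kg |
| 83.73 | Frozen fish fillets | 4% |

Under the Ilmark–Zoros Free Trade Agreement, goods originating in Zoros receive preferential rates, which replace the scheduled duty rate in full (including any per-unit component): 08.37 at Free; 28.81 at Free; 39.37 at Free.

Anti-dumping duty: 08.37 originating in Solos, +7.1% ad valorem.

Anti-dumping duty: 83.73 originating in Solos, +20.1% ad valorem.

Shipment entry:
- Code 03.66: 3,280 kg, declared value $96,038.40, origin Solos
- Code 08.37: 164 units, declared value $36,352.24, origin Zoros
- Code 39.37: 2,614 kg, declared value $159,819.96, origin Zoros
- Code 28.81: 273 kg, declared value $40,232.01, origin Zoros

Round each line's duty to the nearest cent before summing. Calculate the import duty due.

Line 1 (03.66, Solos, 3,280 kg, $96,038.40):
Base rate for 03.66 is 2.5%.
Duty = $96,038.40 × 2.5% = $2,400.96.
Line 2 (08.37, Zoros, 164 units, $36,352.24):
Base rate for 08.37 is 7%.
Origin Zoros qualifies under the Ilmark–Zoros agreement and 08.37 is covered: preferential rate Free applies instead.
The additional-duty order on 08.37 targets Solos, not Zoros; it does not apply.
Duty = $36,352.24 × 0% = $0.00.
Line 3 (39.37, Zoros, 2,614 kg, $159,819.96):
Base rate for 39.37 is $5.47/kg.
Origin Zoros qualifies under the Ilmark–Zoros agreement and 39.37 is covered: preferential rate Free applies instead.
Duty = $159,819.96 × 0% = $0.00.
Line 4 (28.81, Zoros, 273 kg, $40,232.01):
Base rate for 28.81 is 2% + $2.18/kg.
Origin Zoros qualifies under the Ilmark–Zoros agreement and 28.81 is covered: preferential rate Free applies instead.
Duty = $40,232.01 × 0% = $0.00.
Total = $2,400.96 + $0.00 + $0.00 + $0.00 = $2,400.96.

$2,400.96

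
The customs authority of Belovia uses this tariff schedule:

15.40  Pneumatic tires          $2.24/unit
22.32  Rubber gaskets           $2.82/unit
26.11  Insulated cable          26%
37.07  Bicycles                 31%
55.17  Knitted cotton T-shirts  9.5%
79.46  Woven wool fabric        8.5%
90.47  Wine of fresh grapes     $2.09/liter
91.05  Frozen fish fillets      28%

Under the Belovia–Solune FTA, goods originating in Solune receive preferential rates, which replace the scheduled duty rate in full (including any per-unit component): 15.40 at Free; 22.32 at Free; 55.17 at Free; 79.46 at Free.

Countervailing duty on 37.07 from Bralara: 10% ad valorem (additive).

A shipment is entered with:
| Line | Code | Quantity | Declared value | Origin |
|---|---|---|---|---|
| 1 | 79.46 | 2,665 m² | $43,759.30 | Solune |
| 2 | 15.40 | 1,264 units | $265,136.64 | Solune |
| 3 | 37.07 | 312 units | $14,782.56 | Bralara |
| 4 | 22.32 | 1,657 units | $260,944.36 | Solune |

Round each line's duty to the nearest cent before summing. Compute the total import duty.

Line 1 (79.46, Solune, 2,665 m², $43,759.30):
Base rate for 79.46 is 8.5%.
Origin Solune qualifies under the Belovia–Solune agreement and 79.46 is covered: preferential rate Free applies instead.
Duty = $43,759.30 × 0% = $0.00.
Line 2 (15.40, Solune, 1,264 units, $265,136.64):
Base rate for 15.40 is $2.24/unit.
Origin Solune qualifies under the Belovia–Solune agreement and 15.40 is covered: preferential rate Free applies instead.
Duty = $265,136.64 × 0% = $0.00.
Line 3 (37.07, Bralara, 312 units, $14,782.56):
Base rate for 37.07 is 31%.
Additional duty on 37.07 from Bralara: +10%. Applied ad valorem rate: 31% + 10% = 41%.
Duty = $14,782.56 × 41% = $6,060.85.
Line 4 (22.32, Solune, 1,657 units, $260,944.36):
Base rate for 22.32 is $2.82/unit.
Origin Solune qualifies under the Belovia–Solune agreement and 22.32 is covered: preferential rate Free applies instead.
Duty = $260,944.36 × 0% = $0.00.
Total = $0.00 + $0.00 + $6,060.85 + $0.00 = $6,060.85.

$6,060.85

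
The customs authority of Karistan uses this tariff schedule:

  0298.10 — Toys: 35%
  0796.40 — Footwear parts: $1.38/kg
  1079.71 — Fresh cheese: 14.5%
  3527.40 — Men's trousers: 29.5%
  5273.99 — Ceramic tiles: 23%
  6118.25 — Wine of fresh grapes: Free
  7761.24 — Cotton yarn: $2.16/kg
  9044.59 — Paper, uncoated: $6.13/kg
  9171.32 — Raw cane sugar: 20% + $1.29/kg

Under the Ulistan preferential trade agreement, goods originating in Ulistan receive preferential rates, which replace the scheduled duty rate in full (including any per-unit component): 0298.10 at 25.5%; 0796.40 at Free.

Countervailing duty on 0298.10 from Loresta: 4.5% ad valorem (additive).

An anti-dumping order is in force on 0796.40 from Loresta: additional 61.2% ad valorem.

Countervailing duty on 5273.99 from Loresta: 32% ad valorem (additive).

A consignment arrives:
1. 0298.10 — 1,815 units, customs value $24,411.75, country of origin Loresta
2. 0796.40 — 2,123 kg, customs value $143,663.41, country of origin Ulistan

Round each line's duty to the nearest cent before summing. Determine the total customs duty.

Line 1 (0298.10, Loresta, 1,815 units, $24,411.75):
Base rate for 0298.10 is 35%.
0298.10 has an FTA preferential rate, but origin Loresta is not Ulistan; base rate stands.
Additional duty on 0298.10 from Loresta: +4.5%. Applied ad valorem rate: 35% + 4.5% = 39.5%.
Duty = $24,411.75 × 39.5% = $9,642.64.
Line 2 (0796.40, Ulistan, 2,123 kg, $143,663.41):
Base rate for 0796.40 is $1.38/kg.
Origin Ulistan qualifies under the Karistan–Ulistan agreement and 0796.40 is covered: preferential rate Free applies instead.
The additional-duty order on 0796.40 targets Loresta, not Ulistan; it does not apply.
Duty = $143,663.41 × 0% = $0.00.
Total = $9,642.64 + $0.00 = $9,642.64.

$9,642.64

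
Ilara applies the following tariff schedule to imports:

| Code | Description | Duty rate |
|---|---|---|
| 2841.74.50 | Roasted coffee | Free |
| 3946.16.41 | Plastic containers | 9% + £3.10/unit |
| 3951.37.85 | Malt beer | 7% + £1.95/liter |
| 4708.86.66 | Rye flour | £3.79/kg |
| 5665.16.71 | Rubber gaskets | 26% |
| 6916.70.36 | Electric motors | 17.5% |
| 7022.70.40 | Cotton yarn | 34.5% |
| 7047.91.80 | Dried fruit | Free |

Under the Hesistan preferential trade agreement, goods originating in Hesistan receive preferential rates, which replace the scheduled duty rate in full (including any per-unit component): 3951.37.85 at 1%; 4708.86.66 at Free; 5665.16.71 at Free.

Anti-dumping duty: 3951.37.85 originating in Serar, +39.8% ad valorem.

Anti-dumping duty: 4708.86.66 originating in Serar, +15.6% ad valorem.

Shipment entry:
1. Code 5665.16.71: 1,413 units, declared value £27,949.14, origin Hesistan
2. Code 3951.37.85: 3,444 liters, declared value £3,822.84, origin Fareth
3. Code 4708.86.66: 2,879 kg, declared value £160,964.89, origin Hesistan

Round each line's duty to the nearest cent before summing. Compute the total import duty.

£6,983.40

Line 1 (5665.16.71, Hesistan, 1,413 units, £27,949.14):
Base rate for 5665.16.71 is 26%.
Origin Hesistan qualifies under the Ilara–Hesistan agreement and 5665.16.71 is covered: preferential rate Free applies instead.
Duty = £27,949.14 × 0% = £0.00.
Line 2 (3951.37.85, Fareth, 3,444 liters, £3,822.84):
Base rate for 3951.37.85 is 7% + £1.95/liter.
3951.37.85 has an FTA preferential rate, but origin Fareth is not Hesistan; base rate stands.
The additional-duty order on 3951.37.85 targets Serar, not Fareth; it does not apply.
Duty = £3,822.84 × 7% + 3,444 × £1.95 = £6,983.40.
Line 3 (4708.86.66, Hesistan, 2,879 kg, £160,964.89):
Base rate for 4708.86.66 is £3.79/kg.
Origin Hesistan qualifies under the Ilara–Hesistan agreement and 4708.86.66 is covered: preferential rate Free applies instead.
The additional-duty order on 4708.86.66 targets Serar, not Hesistan; it does not apply.
Duty = £160,964.89 × 0% = £0.00.
Total = £0.00 + £6,983.40 + £0.00 = £6,983.40.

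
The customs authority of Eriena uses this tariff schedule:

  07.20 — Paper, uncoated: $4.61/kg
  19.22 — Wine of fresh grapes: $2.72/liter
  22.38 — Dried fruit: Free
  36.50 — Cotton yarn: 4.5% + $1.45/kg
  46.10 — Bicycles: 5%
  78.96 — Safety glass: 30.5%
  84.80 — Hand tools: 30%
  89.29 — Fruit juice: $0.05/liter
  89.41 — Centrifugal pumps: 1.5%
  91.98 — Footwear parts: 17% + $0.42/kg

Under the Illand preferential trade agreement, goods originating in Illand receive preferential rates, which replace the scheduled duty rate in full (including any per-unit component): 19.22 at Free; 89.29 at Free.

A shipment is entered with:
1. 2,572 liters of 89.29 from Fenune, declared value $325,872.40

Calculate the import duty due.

Line 1 (89.29, Fenune, 2,572 liters, $325,872.40):
Base rate for 89.29 is $0.05/liter.
89.29 has an FTA preferential rate, but origin Fenune is not Illand; base rate stands.
Duty = 2,572 × $0.05 = $128.60.

$128.60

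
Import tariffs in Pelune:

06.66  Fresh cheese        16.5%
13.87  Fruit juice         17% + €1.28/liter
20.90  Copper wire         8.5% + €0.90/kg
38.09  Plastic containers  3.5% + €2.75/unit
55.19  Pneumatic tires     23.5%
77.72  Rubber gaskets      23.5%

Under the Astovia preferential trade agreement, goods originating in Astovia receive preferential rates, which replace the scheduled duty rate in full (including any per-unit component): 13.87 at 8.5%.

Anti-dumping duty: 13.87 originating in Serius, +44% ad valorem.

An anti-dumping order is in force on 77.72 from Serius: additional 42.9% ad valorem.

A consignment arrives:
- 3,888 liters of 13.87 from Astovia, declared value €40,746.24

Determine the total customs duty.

€3,463.43

Line 1 (13.87, Astovia, 3,888 liters, €40,746.24):
Base rate for 13.87 is 17% + €1.28/liter.
Origin Astovia qualifies under the Pelune–Astovia agreement and 13.87 is covered: preferential rate 8.5% applies instead.
The additional-duty order on 13.87 targets Serius, not Astovia; it does not apply.
Duty = €40,746.24 × 8.5% = €3,463.43.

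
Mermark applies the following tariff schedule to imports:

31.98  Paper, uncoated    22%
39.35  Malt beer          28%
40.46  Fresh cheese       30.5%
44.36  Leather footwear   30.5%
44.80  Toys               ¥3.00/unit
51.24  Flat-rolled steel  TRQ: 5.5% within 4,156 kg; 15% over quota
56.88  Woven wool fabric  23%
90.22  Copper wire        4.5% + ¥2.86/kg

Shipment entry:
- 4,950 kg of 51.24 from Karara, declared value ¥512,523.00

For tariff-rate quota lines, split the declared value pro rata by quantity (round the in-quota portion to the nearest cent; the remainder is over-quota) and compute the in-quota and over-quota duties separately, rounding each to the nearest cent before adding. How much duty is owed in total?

Line 1 (51.24, Karara, 4,950 kg, ¥512,523.00):
Code 51.24 is under a tariff-rate quota (threshold 4,156 kg). In-quota: 4,156 kg at 5.5%; over-quota: 794 kg at 15%.
Pro-rata value split: in-quota = ¥512,523.00 × 4,156/4,950 = ¥430,312.24; over-quota = ¥512,523.00 − ¥430,312.24 = ¥82,210.76.
In-quota duty = ¥430,312.24 × 5.5% = ¥23,667.17. Over-quota duty = ¥82,210.76 × 15% = ¥12,331.61.
Line duty = ¥23,667.17 + ¥12,331.61 = ¥35,998.78.

¥35,998.78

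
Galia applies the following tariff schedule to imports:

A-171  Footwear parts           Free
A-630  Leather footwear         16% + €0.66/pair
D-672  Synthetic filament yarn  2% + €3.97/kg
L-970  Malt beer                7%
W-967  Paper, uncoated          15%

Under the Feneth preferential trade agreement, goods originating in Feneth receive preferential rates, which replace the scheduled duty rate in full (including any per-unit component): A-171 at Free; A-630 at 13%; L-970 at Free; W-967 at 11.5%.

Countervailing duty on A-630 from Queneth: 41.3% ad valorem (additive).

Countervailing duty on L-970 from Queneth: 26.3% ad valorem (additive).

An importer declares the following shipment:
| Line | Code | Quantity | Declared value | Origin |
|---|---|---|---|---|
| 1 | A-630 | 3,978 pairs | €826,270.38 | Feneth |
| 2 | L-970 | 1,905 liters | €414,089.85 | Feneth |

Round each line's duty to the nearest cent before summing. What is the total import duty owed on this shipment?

Line 1 (A-630, Feneth, 3,978 pairs, €826,270.38):
Base rate for A-630 is 16% + €0.66/pair.
Origin Feneth qualifies under the Galia–Feneth agreement and A-630 is covered: preferential rate 13% applies instead.
The additional-duty order on A-630 targets Queneth, not Feneth; it does not apply.
Duty = €826,270.38 × 13% = €107,415.15.
Line 2 (L-970, Feneth, 1,905 liters, €414,089.85):
Base rate for L-970 is 7%.
Origin Feneth qualifies under the Galia–Feneth agreement and L-970 is covered: preferential rate Free applies instead.
The additional-duty order on L-970 targets Queneth, not Feneth; it does not apply.
Duty = €414,089.85 × 0% = €0.00.
Total = €107,415.15 + €0.00 = €107,415.15.

€107,415.15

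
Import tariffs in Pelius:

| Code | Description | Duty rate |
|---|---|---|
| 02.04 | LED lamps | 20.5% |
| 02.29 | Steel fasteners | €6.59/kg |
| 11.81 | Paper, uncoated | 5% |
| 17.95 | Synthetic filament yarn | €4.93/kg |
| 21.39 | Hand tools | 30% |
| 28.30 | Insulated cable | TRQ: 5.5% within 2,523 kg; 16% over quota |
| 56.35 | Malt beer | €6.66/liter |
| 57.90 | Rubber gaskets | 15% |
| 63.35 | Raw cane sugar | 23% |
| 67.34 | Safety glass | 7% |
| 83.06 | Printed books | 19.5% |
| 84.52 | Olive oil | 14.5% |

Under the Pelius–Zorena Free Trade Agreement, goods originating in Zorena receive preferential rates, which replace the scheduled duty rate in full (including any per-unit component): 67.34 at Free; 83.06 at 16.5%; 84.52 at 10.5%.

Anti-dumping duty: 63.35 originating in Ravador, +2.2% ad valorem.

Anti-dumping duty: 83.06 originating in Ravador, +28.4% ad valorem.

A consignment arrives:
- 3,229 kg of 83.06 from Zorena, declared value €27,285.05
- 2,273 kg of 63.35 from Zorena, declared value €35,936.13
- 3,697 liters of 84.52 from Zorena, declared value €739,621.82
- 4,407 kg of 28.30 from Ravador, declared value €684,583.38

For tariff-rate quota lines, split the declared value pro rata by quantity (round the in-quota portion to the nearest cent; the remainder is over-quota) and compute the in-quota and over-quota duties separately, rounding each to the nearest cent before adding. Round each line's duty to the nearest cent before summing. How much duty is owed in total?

Line 1 (83.06, Zorena, 3,229 kg, €27,285.05):
Base rate for 83.06 is 19.5%.
Origin Zorena qualifies under the Pelius–Zorena agreement and 83.06 is covered: preferential rate 16.5% applies instead.
The additional-duty order on 83.06 targets Ravador, not Zorena; it does not apply.
Duty = €27,285.05 × 16.5% = €4,502.03.
Line 2 (63.35, Zorena, 2,273 kg, €35,936.13):
Base rate for 63.35 is 23%.
Origin Zorena is the FTA partner but 63.35 is not on the preference list; base rate stands.
The additional-duty order on 63.35 targets Ravador, not Zorena; it does not apply.
Duty = €35,936.13 × 23% = €8,265.31.
Line 3 (84.52, Zorena, 3,697 liters, €739,621.82):
Base rate for 84.52 is 14.5%.
Origin Zorena qualifies under the Pelius–Zorena agreement and 84.52 is covered: preferential rate 10.5% applies instead.
Duty = €739,621.82 × 10.5% = €77,660.29.
Line 4 (28.30, Ravador, 4,407 kg, €684,583.38):
Code 28.30 is under a tariff-rate quota (threshold 2,523 kg). In-quota: 2,523 kg at 5.5%; over-quota: 1,884 kg at 16%.
Pro-rata value split: in-quota = €684,583.38 × 2,523/4,407 = €391,922.82; over-quota = €684,583.38 − €391,922.82 = €292,660.56.
In-quota duty = €391,922.82 × 5.5% = €21,555.76. Over-quota duty = €292,660.56 × 16% = €46,825.69.
Line duty = €21,555.76 + €46,825.69 = €68,381.45.
Total = €4,502.03 + €8,265.31 + €77,660.29 + €68,381.45 = €158,809.08.

€158,809.08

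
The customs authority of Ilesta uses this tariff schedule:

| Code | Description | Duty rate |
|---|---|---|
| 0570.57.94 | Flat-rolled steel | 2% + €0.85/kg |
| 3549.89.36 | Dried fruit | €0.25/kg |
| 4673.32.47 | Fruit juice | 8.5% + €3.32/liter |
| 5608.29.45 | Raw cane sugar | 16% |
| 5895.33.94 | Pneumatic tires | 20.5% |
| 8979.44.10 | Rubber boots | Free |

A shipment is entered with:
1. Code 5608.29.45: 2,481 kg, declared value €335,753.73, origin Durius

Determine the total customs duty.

€53,720.60

Line 1 (5608.29.45, Durius, 2,481 kg, €335,753.73):
Base rate for 5608.29.45 is 16%.
Duty = €335,753.73 × 16% = €53,720.60.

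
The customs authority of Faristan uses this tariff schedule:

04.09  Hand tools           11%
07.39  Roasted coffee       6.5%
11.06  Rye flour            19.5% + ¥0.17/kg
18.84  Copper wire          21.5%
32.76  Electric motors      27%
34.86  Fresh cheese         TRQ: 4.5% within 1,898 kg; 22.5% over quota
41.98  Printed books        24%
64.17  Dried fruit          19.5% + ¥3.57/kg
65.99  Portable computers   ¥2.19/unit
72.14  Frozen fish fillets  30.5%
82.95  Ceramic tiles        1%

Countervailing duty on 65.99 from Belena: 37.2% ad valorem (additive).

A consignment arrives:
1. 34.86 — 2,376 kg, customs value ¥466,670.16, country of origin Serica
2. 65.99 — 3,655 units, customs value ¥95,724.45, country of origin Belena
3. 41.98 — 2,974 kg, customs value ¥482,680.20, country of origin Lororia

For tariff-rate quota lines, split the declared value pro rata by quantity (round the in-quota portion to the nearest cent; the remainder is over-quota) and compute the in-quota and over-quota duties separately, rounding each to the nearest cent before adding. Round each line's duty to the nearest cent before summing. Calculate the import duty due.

¥197,356.48

Line 1 (34.86, Serica, 2,376 kg, ¥466,670.16):
Code 34.86 is under a tariff-rate quota (threshold 1,898 kg). In-quota: 1,898 kg at 4.5%; over-quota: 478 kg at 22.5%.
Pro-rata value split: in-quota = ¥466,670.16 × 1,898/2,376 = ¥372,786.18; over-quota = ¥466,670.16 − ¥372,786.18 = ¥93,883.98.
In-quota duty = ¥372,786.18 × 4.5% = ¥16,775.38. Over-quota duty = ¥93,883.98 × 22.5% = ¥21,123.90.
Line duty = ¥16,775.38 + ¥21,123.90 = ¥37,899.28.
Line 2 (65.99, Belena, 3,655 units, ¥95,724.45):
Base rate for 65.99 is ¥2.19/unit.
Additional duty on 65.99 from Belena: +37.2% ad valorem. Applied ad valorem rate = 37.2%.
Duty = ¥95,724.45 × 37.2% + 3,655 × ¥2.19 = ¥43,613.95.
Line 3 (41.98, Lororia, 2,974 kg, ¥482,680.20):
Base rate for 41.98 is 24%.
Duty = ¥482,680.20 × 24% = ¥115,843.25.
Total = ¥37,899.28 + ¥43,613.95 + ¥115,843.25 = ¥197,356.48.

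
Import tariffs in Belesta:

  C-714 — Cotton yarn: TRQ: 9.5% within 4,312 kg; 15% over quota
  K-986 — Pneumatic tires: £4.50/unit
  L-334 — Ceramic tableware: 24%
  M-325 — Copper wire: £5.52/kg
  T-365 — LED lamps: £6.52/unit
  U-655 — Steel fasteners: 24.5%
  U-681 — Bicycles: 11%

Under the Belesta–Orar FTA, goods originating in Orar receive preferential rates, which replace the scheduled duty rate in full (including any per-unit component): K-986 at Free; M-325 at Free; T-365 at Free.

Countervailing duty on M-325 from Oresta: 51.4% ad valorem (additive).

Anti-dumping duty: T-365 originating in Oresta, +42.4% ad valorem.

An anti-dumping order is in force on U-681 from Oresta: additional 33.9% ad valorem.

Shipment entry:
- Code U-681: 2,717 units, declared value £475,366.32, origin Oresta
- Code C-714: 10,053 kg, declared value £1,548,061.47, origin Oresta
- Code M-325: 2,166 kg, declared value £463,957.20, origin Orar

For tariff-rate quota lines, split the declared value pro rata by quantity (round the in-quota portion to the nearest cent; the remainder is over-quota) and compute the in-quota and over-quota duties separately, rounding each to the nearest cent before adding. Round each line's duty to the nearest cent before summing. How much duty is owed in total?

£409,128.43

Line 1 (U-681, Oresta, 2,717 units, £475,366.32):
Base rate for U-681 is 11%.
Additional duty on U-681 from Oresta: +33.9%. Applied ad valorem rate: 11% + 33.9% = 44.9%.
Duty = £475,366.32 × 44.9% = £213,439.48.
Line 2 (C-714, Oresta, 10,053 kg, £1,548,061.47):
Code C-714 is under a tariff-rate quota (threshold 4,312 kg). In-quota: 4,312 kg at 9.5%; over-quota: 5,741 kg at 15%.
Pro-rata value split: in-quota = £1,548,061.47 × 4,312/10,053 = £664,004.88; over-quota = £1,548,061.47 − £664,004.88 = £884,056.59.
In-quota duty = £664,004.88 × 9.5% = £63,080.46. Over-quota duty = £884,056.59 × 15% = £132,608.49.
Line duty = £63,080.46 + £132,608.49 = £195,688.95.
Line 3 (M-325, Orar, 2,166 kg, £463,957.20):
Base rate for M-325 is £5.52/kg.
Origin Orar qualifies under the Belesta–Orar agreement and M-325 is covered: preferential rate Free applies instead.
The additional-duty order on M-325 targets Oresta, not Orar; it does not apply.
Duty = £463,957.20 × 0% = £0.00.
Total = £213,439.48 + £195,688.95 + £0.00 = £409,128.43.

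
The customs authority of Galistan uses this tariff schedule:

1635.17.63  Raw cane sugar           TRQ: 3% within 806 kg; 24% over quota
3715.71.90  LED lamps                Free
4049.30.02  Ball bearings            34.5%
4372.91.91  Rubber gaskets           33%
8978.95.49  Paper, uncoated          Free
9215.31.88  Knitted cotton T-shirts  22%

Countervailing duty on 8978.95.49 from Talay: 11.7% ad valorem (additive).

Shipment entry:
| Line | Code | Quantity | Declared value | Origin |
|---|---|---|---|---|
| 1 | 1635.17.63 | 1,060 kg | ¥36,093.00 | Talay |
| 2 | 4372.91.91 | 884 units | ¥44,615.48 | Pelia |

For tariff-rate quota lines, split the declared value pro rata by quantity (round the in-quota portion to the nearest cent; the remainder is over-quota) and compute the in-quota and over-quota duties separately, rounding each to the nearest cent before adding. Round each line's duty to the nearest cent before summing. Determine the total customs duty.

¥17,622.13

Line 1 (1635.17.63, Talay, 1,060 kg, ¥36,093.00):
Code 1635.17.63 is under a tariff-rate quota (threshold 806 kg). In-quota: 806 kg at 3%; over-quota: 254 kg at 24%.
Pro-rata value split: in-quota = ¥36,093.00 × 806/1,060 = ¥27,444.30; over-quota = ¥36,093.00 − ¥27,444.30 = ¥8,648.70.
In-quota duty = ¥27,444.30 × 3% = ¥823.33. Over-quota duty = ¥8,648.70 × 24% = ¥2,075.69.
Line duty = ¥823.33 + ¥2,075.69 = ¥2,899.02.
Line 2 (4372.91.91, Pelia, 884 units, ¥44,615.48):
Base rate for 4372.91.91 is 33%.
Duty = ¥44,615.48 × 33% = ¥14,723.11.
Total = ¥2,899.02 + ¥14,723.11 = ¥17,622.13.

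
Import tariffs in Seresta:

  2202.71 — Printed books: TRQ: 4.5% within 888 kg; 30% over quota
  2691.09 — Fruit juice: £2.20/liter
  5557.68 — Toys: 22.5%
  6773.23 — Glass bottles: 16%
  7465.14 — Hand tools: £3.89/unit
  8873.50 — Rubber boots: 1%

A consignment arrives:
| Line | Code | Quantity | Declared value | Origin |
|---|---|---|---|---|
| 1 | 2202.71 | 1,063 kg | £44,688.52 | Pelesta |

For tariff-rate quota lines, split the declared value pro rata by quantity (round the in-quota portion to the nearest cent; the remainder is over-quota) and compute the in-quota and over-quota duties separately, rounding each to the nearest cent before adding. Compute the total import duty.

£3,887.02

Line 1 (2202.71, Pelesta, 1,063 kg, £44,688.52):
Code 2202.71 is under a tariff-rate quota (threshold 888 kg). In-quota: 888 kg at 4.5%; over-quota: 175 kg at 30%.
Pro-rata value split: in-quota = £44,688.52 × 888/1,063 = £37,331.52; over-quota = £44,688.52 − £37,331.52 = £7,357.00.
In-quota duty = £37,331.52 × 4.5% = £1,679.92. Over-quota duty = £7,357.00 × 30% = £2,207.10.
Line duty = £1,679.92 + £2,207.10 = £3,887.02.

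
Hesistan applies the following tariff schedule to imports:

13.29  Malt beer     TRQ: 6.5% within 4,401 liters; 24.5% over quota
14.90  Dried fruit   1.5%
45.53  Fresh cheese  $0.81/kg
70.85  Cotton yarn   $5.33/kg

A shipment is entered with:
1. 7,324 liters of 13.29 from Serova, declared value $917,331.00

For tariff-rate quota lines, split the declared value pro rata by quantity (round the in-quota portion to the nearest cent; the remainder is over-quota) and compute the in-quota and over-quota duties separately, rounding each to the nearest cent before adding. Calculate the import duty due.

Line 1 (13.29, Serova, 7,324 liters, $917,331.00):
Code 13.29 is under a tariff-rate quota (threshold 4,401 liters). In-quota: 4,401 liters at 6.5%; over-quota: 2,923 liters at 24.5%.
Pro-rata value split: in-quota = $917,331.00 × 4,401/7,324 = $551,225.25; over-quota = $917,331.00 − $551,225.25 = $366,105.75.
In-quota duty = $551,225.25 × 6.5% = $35,829.64. Over-quota duty = $366,105.75 × 24.5% = $89,695.91.
Line duty = $35,829.64 + $89,695.91 = $125,525.55.

$125,525.55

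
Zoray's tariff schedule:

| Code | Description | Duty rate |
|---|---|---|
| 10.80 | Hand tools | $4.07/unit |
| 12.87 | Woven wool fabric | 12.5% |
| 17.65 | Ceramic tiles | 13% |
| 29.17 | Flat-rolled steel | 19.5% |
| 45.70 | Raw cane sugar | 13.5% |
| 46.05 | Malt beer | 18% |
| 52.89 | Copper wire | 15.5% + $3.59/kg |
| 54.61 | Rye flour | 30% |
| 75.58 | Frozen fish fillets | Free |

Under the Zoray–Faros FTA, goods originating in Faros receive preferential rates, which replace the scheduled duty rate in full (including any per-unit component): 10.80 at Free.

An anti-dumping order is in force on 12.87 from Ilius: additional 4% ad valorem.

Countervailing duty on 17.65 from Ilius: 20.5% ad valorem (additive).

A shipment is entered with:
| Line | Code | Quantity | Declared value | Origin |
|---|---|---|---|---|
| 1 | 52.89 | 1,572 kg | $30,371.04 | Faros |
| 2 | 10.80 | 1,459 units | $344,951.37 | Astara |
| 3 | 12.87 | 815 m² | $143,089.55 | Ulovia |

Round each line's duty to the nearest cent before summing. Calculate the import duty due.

Line 1 (52.89, Faros, 1,572 kg, $30,371.04):
Base rate for 52.89 is 15.5% + $3.59/kg.
Origin Faros is the FTA partner but 52.89 is not on the preference list; base rate stands.
Duty = $30,371.04 × 15.5% + 1,572 × $3.59 = $10,350.99.
Line 2 (10.80, Astara, 1,459 units, $344,951.37):
Base rate for 10.80 is $4.07/unit.
10.80 has an FTA preferential rate, but origin Astara is not Faros; base rate stands.
Duty = 1,459 × $4.07 = $5,938.13.
Line 3 (12.87, Ulovia, 815 m², $143,089.55):
Base rate for 12.87 is 12.5%.
The additional-duty order on 12.87 targets Ilius, not Ulovia; it does not apply.
Duty = $143,089.55 × 12.5% = $17,886.19.
Total = $10,350.99 + $5,938.13 + $17,886.19 = $34,175.31.

$34,175.31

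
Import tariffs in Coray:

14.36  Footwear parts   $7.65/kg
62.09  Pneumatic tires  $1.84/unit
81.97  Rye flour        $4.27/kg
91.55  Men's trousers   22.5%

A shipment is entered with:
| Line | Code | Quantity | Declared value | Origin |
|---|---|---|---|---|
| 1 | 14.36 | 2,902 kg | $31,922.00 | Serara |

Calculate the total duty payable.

Line 1 (14.36, Serara, 2,902 kg, $31,922.00):
Base rate for 14.36 is $7.65/kg.
Duty = 2,902 × $7.65 = $22,200.30.

$22,200.30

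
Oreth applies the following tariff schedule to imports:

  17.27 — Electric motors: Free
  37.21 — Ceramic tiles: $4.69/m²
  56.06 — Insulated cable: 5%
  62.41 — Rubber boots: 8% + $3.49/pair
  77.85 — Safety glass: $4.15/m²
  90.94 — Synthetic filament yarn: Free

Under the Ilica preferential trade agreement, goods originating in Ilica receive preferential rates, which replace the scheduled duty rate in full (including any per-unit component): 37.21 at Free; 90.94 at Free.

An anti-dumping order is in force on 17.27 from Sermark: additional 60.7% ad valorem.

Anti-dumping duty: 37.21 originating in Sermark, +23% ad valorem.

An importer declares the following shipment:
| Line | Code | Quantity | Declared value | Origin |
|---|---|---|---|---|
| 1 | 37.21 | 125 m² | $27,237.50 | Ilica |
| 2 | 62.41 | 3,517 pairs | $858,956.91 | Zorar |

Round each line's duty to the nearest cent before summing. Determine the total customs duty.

Line 1 (37.21, Ilica, 125 m², $27,237.50):
Base rate for 37.21 is $4.69/m².
Origin Ilica qualifies under the Oreth–Ilica agreement and 37.21 is covered: preferential rate Free applies instead.
The additional-duty order on 37.21 targets Sermark, not Ilica; it does not apply.
Duty = $27,237.50 × 0% = $0.00.
Line 2 (62.41, Zorar, 3,517 pairs, $858,956.91):
Base rate for 62.41 is 8% + $3.49/pair.
Duty = $858,956.91 × 8% + 3,517 × $3.49 = $80,990.88.
Total = $0.00 + $80,990.88 = $80,990.88.

$80,990.88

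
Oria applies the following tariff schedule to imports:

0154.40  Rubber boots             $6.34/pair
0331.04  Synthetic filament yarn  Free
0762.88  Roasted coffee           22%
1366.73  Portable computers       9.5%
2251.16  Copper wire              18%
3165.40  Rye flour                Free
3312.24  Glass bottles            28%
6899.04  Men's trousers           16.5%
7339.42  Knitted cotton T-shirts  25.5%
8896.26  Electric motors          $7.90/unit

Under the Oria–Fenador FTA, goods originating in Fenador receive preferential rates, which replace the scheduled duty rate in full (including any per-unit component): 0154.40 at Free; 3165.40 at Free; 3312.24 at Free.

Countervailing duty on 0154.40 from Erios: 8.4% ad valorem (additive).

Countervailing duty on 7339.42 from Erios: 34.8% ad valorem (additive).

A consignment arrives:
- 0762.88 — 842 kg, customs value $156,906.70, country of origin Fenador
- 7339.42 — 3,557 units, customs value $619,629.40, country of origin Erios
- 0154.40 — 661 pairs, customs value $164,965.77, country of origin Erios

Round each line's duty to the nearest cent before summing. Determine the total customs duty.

Line 1 (0762.88, Fenador, 842 kg, $156,906.70):
Base rate for 0762.88 is 22%.
Origin Fenador is the FTA partner but 0762.88 is not on the preference list; base rate stands.
Duty = $156,906.70 × 22% = $34,519.47.
Line 2 (7339.42, Erios, 3,557 units, $619,629.40):
Base rate for 7339.42 is 25.5%.
Additional duty on 7339.42 from Erios: +34.8%. Applied ad valorem rate: 25.5% + 34.8% = 60.3%.
Duty = $619,629.40 × 60.3% = $373,636.53.
Line 3 (0154.40, Erios, 661 pairs, $164,965.77):
Base rate for 0154.40 is $6.34/pair.
0154.40 has an FTA preferential rate, but origin Erios is not Fenador; base rate stands.
Additional duty on 0154.40 from Erios: +8.4% ad valorem. Applied ad valorem rate = 8.4%.
Duty = $164,965.77 × 8.4% + 661 × $6.34 = $18,047.86.
Total = $34,519.47 + $373,636.53 + $18,047.86 = $426,203.86.

$426,203.86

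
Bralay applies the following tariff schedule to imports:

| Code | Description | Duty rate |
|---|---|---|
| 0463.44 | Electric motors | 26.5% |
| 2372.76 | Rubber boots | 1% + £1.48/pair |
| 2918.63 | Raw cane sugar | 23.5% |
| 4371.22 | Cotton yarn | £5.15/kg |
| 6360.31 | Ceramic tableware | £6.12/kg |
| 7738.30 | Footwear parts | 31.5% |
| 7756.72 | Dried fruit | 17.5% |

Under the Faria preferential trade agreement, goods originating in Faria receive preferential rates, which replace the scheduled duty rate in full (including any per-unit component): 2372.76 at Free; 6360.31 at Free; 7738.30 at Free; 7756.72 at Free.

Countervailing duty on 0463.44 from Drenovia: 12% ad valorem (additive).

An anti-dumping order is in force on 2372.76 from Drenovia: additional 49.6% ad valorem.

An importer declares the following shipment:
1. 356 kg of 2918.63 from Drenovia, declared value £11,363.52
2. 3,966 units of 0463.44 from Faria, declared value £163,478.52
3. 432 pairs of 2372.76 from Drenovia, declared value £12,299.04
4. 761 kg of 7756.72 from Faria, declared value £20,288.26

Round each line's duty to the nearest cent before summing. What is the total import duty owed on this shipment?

Line 1 (2918.63, Drenovia, 356 kg, £11,363.52):
Base rate for 2918.63 is 23.5%.
Duty = £11,363.52 × 23.5% = £2,670.43.
Line 2 (0463.44, Faria, 3,966 units, £163,478.52):
Base rate for 0463.44 is 26.5%.
Origin Faria is the FTA partner but 0463.44 is not on the preference list; base rate stands.
The additional-duty order on 0463.44 targets Drenovia, not Faria; it does not apply.
Duty = £163,478.52 × 26.5% = £43,321.81.
Line 3 (2372.76, Drenovia, 432 pairs, £12,299.04):
Base rate for 2372.76 is 1% + £1.48/pair.
2372.76 has an FTA preferential rate, but origin Drenovia is not Faria; base rate stands.
Additional duty on 2372.76 from Drenovia: +49.6%. Applied ad valorem rate: 1% + 49.6% = 50.6%.
Duty = £12,299.04 × 50.6% + 432 × £1.48 = £6,862.67.
Line 4 (7756.72, Faria, 761 kg, £20,288.26):
Base rate for 7756.72 is 17.5%.
Origin Faria qualifies under the Bralay–Faria agreement and 7756.72 is covered: preferential rate Free applies instead.
Duty = £20,288.26 × 0% = £0.00.
Total = £2,670.43 + £43,321.81 + £6,862.67 + £0.00 = £52,854.91.

£52,854.91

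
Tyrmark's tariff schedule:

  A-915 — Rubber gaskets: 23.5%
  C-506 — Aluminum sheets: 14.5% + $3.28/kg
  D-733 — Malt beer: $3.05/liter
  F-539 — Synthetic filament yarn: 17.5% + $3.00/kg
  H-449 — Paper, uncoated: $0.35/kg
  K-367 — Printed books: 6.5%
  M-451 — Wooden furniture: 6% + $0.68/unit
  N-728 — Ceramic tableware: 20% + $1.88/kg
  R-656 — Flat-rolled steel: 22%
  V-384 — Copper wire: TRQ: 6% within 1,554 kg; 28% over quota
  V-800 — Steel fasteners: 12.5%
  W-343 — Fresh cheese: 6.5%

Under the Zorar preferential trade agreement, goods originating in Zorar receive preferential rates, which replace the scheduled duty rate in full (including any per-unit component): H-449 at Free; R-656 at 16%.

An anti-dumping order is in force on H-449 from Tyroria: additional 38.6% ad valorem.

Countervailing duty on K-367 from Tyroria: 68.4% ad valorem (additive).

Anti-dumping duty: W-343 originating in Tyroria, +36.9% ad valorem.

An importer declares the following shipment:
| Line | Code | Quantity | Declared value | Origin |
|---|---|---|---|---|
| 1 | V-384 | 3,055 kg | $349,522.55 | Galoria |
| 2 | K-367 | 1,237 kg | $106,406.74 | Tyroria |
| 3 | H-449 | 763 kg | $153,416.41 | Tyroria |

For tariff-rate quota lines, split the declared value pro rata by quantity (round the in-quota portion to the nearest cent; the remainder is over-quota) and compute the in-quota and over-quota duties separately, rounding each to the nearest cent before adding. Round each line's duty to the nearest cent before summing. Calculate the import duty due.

$197,936.25

Line 1 (V-384, Galoria, 3,055 kg, $349,522.55):
Code V-384 is under a tariff-rate quota (threshold 1,554 kg). In-quota: 1,554 kg at 6%; over-quota: 1,501 kg at 28%.
Pro-rata value split: in-quota = $349,522.55 × 1,554/3,055 = $177,793.14; over-quota = $349,522.55 − $177,793.14 = $171,729.41.
In-quota duty = $177,793.14 × 6% = $10,667.59. Over-quota duty = $171,729.41 × 28% = $48,084.23.
Line duty = $10,667.59 + $48,084.23 = $58,751.82.
Line 2 (K-367, Tyroria, 1,237 kg, $106,406.74):
Base rate for K-367 is 6.5%.
Additional duty on K-367 from Tyroria: +68.4%. Applied ad valorem rate: 6.5% + 68.4% = 74.9%.
Duty = $106,406.74 × 74.9% = $79,698.65.
Line 3 (H-449, Tyroria, 763 kg, $153,416.41):
Base rate for H-449 is $0.35/kg.
H-449 has an FTA preferential rate, but origin Tyroria is not Zorar; base rate stands.
Additional duty on H-449 from Tyroria: +38.6% ad valorem. Applied ad valorem rate = 38.6%.
Duty = $153,416.41 × 38.6% + 763 × $0.35 = $59,485.78.
Total = $58,751.82 + $79,698.65 + $59,485.78 = $197,936.25.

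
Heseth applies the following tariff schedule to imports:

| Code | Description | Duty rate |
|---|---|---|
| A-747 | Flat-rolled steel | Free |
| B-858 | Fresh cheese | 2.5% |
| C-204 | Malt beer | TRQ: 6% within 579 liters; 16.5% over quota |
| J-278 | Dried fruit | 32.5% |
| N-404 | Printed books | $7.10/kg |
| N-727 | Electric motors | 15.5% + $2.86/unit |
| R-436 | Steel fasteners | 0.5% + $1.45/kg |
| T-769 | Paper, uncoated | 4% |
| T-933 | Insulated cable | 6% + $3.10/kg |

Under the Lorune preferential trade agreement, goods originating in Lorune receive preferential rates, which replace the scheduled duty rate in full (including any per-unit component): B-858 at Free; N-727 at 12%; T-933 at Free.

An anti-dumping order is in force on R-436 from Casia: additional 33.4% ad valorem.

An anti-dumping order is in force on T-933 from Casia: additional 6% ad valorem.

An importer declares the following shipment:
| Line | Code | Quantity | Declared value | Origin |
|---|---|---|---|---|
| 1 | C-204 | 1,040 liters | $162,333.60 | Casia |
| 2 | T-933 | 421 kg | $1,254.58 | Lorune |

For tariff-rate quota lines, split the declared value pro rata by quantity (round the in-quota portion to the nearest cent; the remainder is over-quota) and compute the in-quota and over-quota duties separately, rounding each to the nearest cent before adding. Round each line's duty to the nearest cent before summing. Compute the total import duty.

$17,295.56

Line 1 (C-204, Casia, 1,040 liters, $162,333.60):
Code C-204 is under a tariff-rate quota (threshold 579 liters). In-quota: 579 liters at 6%; over-quota: 461 liters at 16.5%.
Pro-rata value split: in-quota = $162,333.60 × 579/1,040 = $90,376.11; over-quota = $162,333.60 − $90,376.11 = $71,957.49.
In-quota duty = $90,376.11 × 6% = $5,422.57. Over-quota duty = $71,957.49 × 16.5% = $11,872.99.
Line duty = $5,422.57 + $11,872.99 = $17,295.56.
Line 2 (T-933, Lorune, 421 kg, $1,254.58):
Base rate for T-933 is 6% + $3.10/kg.
Origin Lorune qualifies under the Heseth–Lorune agreement and T-933 is covered: preferential rate Free applies instead.
The additional-duty order on T-933 targets Casia, not Lorune; it does not apply.
Duty = $1,254.58 × 0% = $0.00.
Total = $17,295.56 + $0.00 = $17,295.56.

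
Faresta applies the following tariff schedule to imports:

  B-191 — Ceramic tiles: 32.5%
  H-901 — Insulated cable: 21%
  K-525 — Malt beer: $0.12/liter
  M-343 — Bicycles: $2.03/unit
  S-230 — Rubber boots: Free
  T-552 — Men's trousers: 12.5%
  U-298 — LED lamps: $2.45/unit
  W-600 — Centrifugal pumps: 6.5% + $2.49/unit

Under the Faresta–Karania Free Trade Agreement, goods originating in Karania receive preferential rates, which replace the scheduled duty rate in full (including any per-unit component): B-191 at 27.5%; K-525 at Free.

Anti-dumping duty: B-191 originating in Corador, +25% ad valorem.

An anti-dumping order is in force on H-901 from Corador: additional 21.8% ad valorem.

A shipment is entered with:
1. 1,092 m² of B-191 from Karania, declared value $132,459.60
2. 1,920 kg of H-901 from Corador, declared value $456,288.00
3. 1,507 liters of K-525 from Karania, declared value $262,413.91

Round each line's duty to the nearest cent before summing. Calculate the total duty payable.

$231,717.65

Line 1 (B-191, Karania, 1,092 m², $132,459.60):
Base rate for B-191 is 32.5%.
Origin Karania qualifies under the Faresta–Karania agreement and B-191 is covered: preferential rate 27.5% applies instead.
The additional-duty order on B-191 targets Corador, not Karania; it does not apply.
Duty = $132,459.60 × 27.5% = $36,426.39.
Line 2 (H-901, Corador, 1,920 kg, $456,288.00):
Base rate for H-901 is 21%.
Additional duty on H-901 from Corador: +21.8%. Applied ad valorem rate: 21% + 21.8% = 42.8%.
Duty = $456,288.00 × 42.8% = $195,291.26.
Line 3 (K-525, Karania, 1,507 liters, $262,413.91):
Base rate for K-525 is $0.12/liter.
Origin Karania qualifies under the Faresta–Karania agreement and K-525 is covered: preferential rate Free applies instead.
Duty = $262,413.91 × 0% = $0.00.
Total = $36,426.39 + $195,291.26 + $0.00 = $231,717.65.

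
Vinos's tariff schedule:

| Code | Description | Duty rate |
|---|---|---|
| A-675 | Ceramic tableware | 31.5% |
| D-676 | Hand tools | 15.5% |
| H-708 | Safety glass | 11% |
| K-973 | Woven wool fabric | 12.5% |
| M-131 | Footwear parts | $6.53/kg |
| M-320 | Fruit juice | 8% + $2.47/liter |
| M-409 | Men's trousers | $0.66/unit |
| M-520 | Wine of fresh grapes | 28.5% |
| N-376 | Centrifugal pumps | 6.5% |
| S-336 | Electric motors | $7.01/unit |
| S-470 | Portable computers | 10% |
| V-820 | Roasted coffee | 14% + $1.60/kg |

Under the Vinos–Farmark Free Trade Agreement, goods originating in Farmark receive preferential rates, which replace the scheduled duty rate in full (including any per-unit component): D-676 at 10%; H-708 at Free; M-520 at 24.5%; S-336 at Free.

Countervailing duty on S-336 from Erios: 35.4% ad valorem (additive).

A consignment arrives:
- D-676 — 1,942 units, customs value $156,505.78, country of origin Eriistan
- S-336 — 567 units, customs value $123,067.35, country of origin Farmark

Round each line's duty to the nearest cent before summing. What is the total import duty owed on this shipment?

Line 1 (D-676, Eriistan, 1,942 units, $156,505.78):
Base rate for D-676 is 15.5%.
D-676 has an FTA preferential rate, but origin Eriistan is not Farmark; base rate stands.
Duty = $156,505.78 × 15.5% = $24,258.40.
Line 2 (S-336, Farmark, 567 units, $123,067.35):
Base rate for S-336 is $7.01/unit.
Origin Farmark qualifies under the Vinos–Farmark agreement and S-336 is covered: preferential rate Free applies instead.
The additional-duty order on S-336 targets Erios, not Farmark; it does not apply.
Duty = $123,067.35 × 0% = $0.00.
Total = $24,258.40 + $0.00 = $24,258.40.

$24,258.40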